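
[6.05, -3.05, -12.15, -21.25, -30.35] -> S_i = 6.05 + -9.10*i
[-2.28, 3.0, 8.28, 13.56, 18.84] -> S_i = -2.28 + 5.28*i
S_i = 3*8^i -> [3, 24, 192, 1536, 12288]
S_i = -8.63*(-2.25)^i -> [-8.63, 19.42, -43.69, 98.3, -221.18]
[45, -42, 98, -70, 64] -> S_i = Random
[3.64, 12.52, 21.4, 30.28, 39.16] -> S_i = 3.64 + 8.88*i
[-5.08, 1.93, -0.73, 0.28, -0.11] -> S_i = -5.08*(-0.38)^i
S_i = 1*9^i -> [1, 9, 81, 729, 6561]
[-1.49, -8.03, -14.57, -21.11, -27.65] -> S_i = -1.49 + -6.54*i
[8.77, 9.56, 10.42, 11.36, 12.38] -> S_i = 8.77*1.09^i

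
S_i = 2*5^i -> [2, 10, 50, 250, 1250]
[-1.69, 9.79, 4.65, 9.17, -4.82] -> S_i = Random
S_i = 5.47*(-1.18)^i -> [5.47, -6.45, 7.62, -8.99, 10.61]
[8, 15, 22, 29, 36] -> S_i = 8 + 7*i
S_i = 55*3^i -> [55, 165, 495, 1485, 4455]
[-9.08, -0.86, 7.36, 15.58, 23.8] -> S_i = -9.08 + 8.22*i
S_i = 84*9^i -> [84, 756, 6804, 61236, 551124]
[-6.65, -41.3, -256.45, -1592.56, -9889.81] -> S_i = -6.65*6.21^i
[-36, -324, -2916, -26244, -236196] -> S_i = -36*9^i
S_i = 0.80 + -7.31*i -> [0.8, -6.51, -13.82, -21.13, -28.44]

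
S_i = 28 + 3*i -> [28, 31, 34, 37, 40]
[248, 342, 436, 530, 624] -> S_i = 248 + 94*i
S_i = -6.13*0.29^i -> [-6.13, -1.78, -0.52, -0.15, -0.04]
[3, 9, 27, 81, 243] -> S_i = 3*3^i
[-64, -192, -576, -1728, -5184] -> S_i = -64*3^i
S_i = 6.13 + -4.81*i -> [6.13, 1.32, -3.49, -8.3, -13.11]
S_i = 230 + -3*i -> [230, 227, 224, 221, 218]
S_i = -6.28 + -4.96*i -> [-6.28, -11.24, -16.2, -21.16, -26.12]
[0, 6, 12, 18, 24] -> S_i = 0 + 6*i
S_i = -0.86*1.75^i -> [-0.86, -1.5, -2.63, -4.61, -8.07]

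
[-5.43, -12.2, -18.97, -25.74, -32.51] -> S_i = -5.43 + -6.77*i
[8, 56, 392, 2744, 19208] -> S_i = 8*7^i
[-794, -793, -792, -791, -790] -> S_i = -794 + 1*i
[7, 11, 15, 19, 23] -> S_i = 7 + 4*i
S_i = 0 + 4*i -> [0, 4, 8, 12, 16]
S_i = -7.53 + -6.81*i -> [-7.53, -14.34, -21.15, -27.96, -34.77]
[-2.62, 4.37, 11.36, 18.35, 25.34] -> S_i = -2.62 + 6.99*i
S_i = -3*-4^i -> [-3, 12, -48, 192, -768]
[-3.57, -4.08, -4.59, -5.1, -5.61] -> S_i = -3.57 + -0.51*i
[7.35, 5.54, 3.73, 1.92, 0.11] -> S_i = 7.35 + -1.81*i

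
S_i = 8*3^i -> [8, 24, 72, 216, 648]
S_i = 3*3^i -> [3, 9, 27, 81, 243]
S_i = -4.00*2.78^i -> [-4.0, -11.12, -30.91, -85.94, -238.91]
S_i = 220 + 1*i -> [220, 221, 222, 223, 224]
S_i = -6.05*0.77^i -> [-6.05, -4.66, -3.59, -2.76, -2.13]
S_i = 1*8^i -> [1, 8, 64, 512, 4096]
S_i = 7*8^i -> [7, 56, 448, 3584, 28672]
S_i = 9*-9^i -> [9, -81, 729, -6561, 59049]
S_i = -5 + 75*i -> [-5, 70, 145, 220, 295]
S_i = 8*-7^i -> [8, -56, 392, -2744, 19208]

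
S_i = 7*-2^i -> [7, -14, 28, -56, 112]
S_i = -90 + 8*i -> [-90, -82, -74, -66, -58]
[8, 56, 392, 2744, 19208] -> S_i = 8*7^i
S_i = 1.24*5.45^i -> [1.24, 6.76, 36.83, 200.73, 1093.98]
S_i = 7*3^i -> [7, 21, 63, 189, 567]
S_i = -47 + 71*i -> [-47, 24, 95, 166, 237]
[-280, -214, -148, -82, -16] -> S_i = -280 + 66*i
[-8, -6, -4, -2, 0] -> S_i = -8 + 2*i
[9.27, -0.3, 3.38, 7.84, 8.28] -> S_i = Random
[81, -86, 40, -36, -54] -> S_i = Random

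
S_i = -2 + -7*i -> [-2, -9, -16, -23, -30]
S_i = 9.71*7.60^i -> [9.71, 73.8, 560.85, 4262.46, 32394.67]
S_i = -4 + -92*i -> [-4, -96, -188, -280, -372]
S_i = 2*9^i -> [2, 18, 162, 1458, 13122]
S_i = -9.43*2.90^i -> [-9.43, -27.35, -79.31, -229.99, -666.97]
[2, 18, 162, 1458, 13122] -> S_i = 2*9^i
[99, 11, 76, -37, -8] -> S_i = Random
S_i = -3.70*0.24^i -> [-3.7, -0.89, -0.21, -0.05, -0.01]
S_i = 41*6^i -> [41, 246, 1476, 8856, 53136]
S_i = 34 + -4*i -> [34, 30, 26, 22, 18]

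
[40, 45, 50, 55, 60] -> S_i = 40 + 5*i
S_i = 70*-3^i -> [70, -210, 630, -1890, 5670]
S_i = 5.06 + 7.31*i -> [5.06, 12.37, 19.68, 26.99, 34.3]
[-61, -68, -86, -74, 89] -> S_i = Random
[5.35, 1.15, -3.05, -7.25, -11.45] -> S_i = 5.35 + -4.20*i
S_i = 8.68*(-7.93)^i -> [8.68, -68.83, 545.84, -4328.52, 34325.15]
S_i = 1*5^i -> [1, 5, 25, 125, 625]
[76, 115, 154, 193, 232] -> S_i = 76 + 39*i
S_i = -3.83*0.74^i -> [-3.83, -2.83, -2.1, -1.55, -1.15]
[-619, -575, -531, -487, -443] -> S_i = -619 + 44*i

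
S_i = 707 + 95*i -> [707, 802, 897, 992, 1087]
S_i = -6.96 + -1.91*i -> [-6.96, -8.87, -10.78, -12.69, -14.6]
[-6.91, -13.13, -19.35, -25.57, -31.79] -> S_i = -6.91 + -6.22*i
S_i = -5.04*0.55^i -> [-5.04, -2.77, -1.52, -0.84, -0.46]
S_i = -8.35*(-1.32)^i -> [-8.35, 11.02, -14.55, 19.2, -25.35]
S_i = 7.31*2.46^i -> [7.31, 17.98, 44.24, 108.82, 267.71]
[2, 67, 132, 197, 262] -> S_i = 2 + 65*i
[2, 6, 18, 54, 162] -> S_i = 2*3^i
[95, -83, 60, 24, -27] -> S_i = Random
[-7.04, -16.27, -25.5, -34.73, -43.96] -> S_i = -7.04 + -9.23*i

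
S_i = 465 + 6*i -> [465, 471, 477, 483, 489]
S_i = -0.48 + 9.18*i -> [-0.48, 8.7, 17.88, 27.06, 36.24]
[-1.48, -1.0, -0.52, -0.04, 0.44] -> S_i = -1.48 + 0.48*i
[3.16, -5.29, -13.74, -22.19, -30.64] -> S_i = 3.16 + -8.45*i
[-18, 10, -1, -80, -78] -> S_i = Random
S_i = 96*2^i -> [96, 192, 384, 768, 1536]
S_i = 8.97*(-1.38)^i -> [8.97, -12.38, 17.08, -23.57, 32.53]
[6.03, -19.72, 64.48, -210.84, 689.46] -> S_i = 6.03*(-3.27)^i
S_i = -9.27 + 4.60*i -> [-9.27, -4.67, -0.07, 4.53, 9.13]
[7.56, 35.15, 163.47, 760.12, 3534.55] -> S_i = 7.56*4.65^i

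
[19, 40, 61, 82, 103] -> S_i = 19 + 21*i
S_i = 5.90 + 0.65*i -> [5.9, 6.55, 7.2, 7.85, 8.5]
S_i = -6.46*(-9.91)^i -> [-6.46, 64.02, -634.42, 6287.15, -62305.61]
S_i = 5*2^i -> [5, 10, 20, 40, 80]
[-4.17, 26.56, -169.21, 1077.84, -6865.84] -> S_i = -4.17*(-6.37)^i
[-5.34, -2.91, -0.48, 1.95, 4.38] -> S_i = -5.34 + 2.43*i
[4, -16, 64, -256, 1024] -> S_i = 4*-4^i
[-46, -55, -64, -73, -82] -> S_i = -46 + -9*i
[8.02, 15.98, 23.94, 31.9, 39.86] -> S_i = 8.02 + 7.96*i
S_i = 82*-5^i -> [82, -410, 2050, -10250, 51250]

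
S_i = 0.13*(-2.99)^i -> [0.13, -0.39, 1.16, -3.48, 10.39]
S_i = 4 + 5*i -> [4, 9, 14, 19, 24]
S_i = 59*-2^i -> [59, -118, 236, -472, 944]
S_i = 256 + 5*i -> [256, 261, 266, 271, 276]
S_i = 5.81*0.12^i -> [5.81, 0.7, 0.08, 0.01, 0.0]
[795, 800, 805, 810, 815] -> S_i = 795 + 5*i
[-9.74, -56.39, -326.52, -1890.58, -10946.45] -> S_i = -9.74*5.79^i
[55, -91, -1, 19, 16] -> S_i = Random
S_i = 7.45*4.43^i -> [7.45, 33.0, 146.21, 647.69, 2869.27]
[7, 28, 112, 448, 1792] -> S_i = 7*4^i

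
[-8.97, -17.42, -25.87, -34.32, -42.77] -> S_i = -8.97 + -8.45*i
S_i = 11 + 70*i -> [11, 81, 151, 221, 291]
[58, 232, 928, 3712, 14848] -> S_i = 58*4^i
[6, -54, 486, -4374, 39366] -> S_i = 6*-9^i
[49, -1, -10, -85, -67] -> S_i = Random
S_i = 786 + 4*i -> [786, 790, 794, 798, 802]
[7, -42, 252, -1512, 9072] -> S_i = 7*-6^i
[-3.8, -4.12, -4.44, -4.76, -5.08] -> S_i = -3.80 + -0.32*i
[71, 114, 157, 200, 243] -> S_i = 71 + 43*i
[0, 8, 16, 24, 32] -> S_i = 0 + 8*i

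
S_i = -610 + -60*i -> [-610, -670, -730, -790, -850]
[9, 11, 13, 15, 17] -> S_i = 9 + 2*i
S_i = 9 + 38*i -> [9, 47, 85, 123, 161]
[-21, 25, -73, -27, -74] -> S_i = Random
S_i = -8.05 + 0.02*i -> [-8.05, -8.03, -8.01, -7.99, -7.97]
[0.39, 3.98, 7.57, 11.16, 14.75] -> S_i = 0.39 + 3.59*i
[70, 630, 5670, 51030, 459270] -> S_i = 70*9^i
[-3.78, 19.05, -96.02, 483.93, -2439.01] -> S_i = -3.78*(-5.04)^i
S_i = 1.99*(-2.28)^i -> [1.99, -4.54, 10.34, -23.59, 53.78]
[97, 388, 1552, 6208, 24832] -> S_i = 97*4^i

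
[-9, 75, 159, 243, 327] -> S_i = -9 + 84*i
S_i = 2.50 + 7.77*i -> [2.5, 10.27, 18.04, 25.81, 33.58]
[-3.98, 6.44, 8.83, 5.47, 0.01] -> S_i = Random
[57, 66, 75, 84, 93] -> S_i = 57 + 9*i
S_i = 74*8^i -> [74, 592, 4736, 37888, 303104]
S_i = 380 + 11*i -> [380, 391, 402, 413, 424]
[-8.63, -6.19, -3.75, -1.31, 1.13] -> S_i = -8.63 + 2.44*i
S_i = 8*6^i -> [8, 48, 288, 1728, 10368]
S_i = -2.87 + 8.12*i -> [-2.87, 5.25, 13.37, 21.49, 29.61]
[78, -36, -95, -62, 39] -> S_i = Random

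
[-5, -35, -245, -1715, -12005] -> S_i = -5*7^i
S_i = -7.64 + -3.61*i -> [-7.64, -11.25, -14.86, -18.47, -22.08]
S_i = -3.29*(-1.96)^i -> [-3.29, 6.45, -12.64, 24.77, -48.55]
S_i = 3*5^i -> [3, 15, 75, 375, 1875]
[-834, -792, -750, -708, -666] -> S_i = -834 + 42*i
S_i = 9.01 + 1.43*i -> [9.01, 10.44, 11.87, 13.3, 14.73]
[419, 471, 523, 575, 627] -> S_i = 419 + 52*i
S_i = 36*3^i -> [36, 108, 324, 972, 2916]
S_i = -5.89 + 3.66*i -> [-5.89, -2.23, 1.43, 5.09, 8.75]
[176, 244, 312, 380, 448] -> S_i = 176 + 68*i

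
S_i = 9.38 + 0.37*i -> [9.38, 9.75, 10.12, 10.49, 10.86]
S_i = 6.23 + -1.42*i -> [6.23, 4.81, 3.39, 1.97, 0.55]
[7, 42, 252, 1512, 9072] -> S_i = 7*6^i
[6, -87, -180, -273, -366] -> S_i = 6 + -93*i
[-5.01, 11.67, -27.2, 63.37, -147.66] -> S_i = -5.01*(-2.33)^i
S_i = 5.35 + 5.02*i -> [5.35, 10.37, 15.39, 20.41, 25.43]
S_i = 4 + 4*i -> [4, 8, 12, 16, 20]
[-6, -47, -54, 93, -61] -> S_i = Random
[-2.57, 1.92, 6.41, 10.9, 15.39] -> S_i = -2.57 + 4.49*i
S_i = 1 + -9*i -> [1, -8, -17, -26, -35]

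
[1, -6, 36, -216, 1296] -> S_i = 1*-6^i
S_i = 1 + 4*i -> [1, 5, 9, 13, 17]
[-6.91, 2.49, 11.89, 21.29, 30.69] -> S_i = -6.91 + 9.40*i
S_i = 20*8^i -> [20, 160, 1280, 10240, 81920]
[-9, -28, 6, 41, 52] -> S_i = Random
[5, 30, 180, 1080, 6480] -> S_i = 5*6^i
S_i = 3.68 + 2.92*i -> [3.68, 6.6, 9.52, 12.44, 15.36]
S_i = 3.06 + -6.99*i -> [3.06, -3.93, -10.92, -17.91, -24.9]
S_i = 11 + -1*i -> [11, 10, 9, 8, 7]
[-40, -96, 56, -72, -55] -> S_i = Random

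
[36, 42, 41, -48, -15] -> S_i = Random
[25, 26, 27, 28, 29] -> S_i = 25 + 1*i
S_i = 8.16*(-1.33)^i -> [8.16, -10.85, 14.43, -19.2, 25.53]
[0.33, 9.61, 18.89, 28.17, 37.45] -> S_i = 0.33 + 9.28*i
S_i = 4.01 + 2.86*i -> [4.01, 6.87, 9.73, 12.59, 15.45]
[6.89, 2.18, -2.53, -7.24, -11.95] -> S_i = 6.89 + -4.71*i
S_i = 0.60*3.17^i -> [0.6, 1.9, 6.03, 19.11, 60.59]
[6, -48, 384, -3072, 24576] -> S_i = 6*-8^i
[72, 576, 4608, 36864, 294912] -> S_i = 72*8^i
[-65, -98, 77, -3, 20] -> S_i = Random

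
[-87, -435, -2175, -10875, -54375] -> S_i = -87*5^i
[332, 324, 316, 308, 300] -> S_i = 332 + -8*i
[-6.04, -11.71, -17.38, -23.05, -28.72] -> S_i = -6.04 + -5.67*i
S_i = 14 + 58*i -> [14, 72, 130, 188, 246]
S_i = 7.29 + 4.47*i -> [7.29, 11.76, 16.23, 20.7, 25.17]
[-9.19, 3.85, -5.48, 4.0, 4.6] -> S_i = Random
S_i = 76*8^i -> [76, 608, 4864, 38912, 311296]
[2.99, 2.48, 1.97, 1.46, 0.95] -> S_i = 2.99 + -0.51*i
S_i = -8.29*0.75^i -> [-8.29, -6.22, -4.66, -3.5, -2.62]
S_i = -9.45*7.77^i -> [-9.45, -73.43, -570.52, -4432.97, -34444.18]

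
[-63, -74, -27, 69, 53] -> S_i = Random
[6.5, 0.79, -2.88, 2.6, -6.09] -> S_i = Random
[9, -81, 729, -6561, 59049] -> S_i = 9*-9^i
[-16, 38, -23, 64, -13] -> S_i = Random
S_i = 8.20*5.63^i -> [8.2, 46.17, 259.91, 1463.32, 8238.49]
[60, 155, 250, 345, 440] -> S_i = 60 + 95*i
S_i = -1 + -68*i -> [-1, -69, -137, -205, -273]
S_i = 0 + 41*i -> [0, 41, 82, 123, 164]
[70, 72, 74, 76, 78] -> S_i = 70 + 2*i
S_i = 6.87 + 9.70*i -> [6.87, 16.57, 26.27, 35.97, 45.67]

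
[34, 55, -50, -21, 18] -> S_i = Random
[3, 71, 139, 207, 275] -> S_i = 3 + 68*i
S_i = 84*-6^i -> [84, -504, 3024, -18144, 108864]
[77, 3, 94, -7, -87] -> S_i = Random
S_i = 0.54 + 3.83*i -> [0.54, 4.37, 8.2, 12.03, 15.86]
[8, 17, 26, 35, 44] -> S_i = 8 + 9*i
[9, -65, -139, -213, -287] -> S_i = 9 + -74*i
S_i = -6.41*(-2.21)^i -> [-6.41, 14.17, -31.31, 69.19, -152.91]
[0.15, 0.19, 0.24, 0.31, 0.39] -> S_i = 0.15*1.27^i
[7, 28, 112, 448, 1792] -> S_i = 7*4^i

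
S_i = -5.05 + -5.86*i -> [-5.05, -10.91, -16.77, -22.63, -28.49]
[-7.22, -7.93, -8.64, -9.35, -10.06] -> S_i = -7.22 + -0.71*i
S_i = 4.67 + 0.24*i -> [4.67, 4.91, 5.15, 5.39, 5.63]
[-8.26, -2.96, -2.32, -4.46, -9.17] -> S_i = Random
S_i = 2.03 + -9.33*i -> [2.03, -7.3, -16.63, -25.96, -35.29]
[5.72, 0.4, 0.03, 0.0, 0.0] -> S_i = 5.72*0.07^i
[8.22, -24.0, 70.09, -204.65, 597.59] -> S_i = 8.22*(-2.92)^i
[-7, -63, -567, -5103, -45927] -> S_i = -7*9^i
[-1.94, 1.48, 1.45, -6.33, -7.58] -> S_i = Random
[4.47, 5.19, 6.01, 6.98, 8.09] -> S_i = 4.47*1.16^i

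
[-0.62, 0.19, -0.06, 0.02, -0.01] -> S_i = -0.62*(-0.31)^i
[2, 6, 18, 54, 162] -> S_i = 2*3^i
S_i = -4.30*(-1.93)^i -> [-4.3, 8.3, -16.02, 30.91, -59.66]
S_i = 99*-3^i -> [99, -297, 891, -2673, 8019]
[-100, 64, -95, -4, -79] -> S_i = Random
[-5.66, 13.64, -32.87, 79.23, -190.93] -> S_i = -5.66*(-2.41)^i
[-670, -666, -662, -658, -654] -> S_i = -670 + 4*i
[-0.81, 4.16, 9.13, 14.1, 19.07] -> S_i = -0.81 + 4.97*i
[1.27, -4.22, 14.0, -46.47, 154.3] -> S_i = 1.27*(-3.32)^i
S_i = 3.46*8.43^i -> [3.46, 29.17, 245.88, 2072.81, 17473.76]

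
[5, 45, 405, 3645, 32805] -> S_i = 5*9^i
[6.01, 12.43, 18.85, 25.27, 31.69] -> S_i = 6.01 + 6.42*i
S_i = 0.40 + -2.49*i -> [0.4, -2.09, -4.58, -7.07, -9.56]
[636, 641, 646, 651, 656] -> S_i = 636 + 5*i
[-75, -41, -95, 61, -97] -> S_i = Random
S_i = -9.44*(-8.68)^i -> [-9.44, 81.94, -711.23, 6173.5, -53585.95]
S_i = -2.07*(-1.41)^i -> [-2.07, 2.92, -4.12, 5.8, -8.18]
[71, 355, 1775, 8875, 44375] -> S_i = 71*5^i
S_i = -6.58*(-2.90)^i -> [-6.58, 19.08, -55.34, 160.48, -465.39]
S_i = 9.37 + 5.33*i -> [9.37, 14.7, 20.03, 25.36, 30.69]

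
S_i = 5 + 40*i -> [5, 45, 85, 125, 165]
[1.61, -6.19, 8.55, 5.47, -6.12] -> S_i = Random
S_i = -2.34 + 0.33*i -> [-2.34, -2.01, -1.68, -1.35, -1.02]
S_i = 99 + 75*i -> [99, 174, 249, 324, 399]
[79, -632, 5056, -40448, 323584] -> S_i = 79*-8^i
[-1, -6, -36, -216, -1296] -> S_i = -1*6^i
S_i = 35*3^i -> [35, 105, 315, 945, 2835]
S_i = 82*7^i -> [82, 574, 4018, 28126, 196882]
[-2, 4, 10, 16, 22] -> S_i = -2 + 6*i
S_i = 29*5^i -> [29, 145, 725, 3625, 18125]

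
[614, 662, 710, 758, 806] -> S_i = 614 + 48*i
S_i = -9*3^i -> [-9, -27, -81, -243, -729]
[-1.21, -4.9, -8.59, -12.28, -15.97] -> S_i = -1.21 + -3.69*i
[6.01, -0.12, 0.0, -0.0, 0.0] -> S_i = 6.01*(-0.02)^i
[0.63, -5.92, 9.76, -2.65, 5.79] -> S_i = Random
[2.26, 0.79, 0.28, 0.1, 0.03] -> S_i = 2.26*0.35^i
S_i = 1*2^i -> [1, 2, 4, 8, 16]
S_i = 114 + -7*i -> [114, 107, 100, 93, 86]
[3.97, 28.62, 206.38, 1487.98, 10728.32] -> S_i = 3.97*7.21^i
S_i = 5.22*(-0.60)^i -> [5.22, -3.13, 1.88, -1.13, 0.68]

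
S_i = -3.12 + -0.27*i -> [-3.12, -3.39, -3.66, -3.93, -4.2]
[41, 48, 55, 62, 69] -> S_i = 41 + 7*i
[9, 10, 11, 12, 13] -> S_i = 9 + 1*i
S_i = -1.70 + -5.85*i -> [-1.7, -7.55, -13.4, -19.25, -25.1]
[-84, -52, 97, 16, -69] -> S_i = Random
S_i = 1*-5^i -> [1, -5, 25, -125, 625]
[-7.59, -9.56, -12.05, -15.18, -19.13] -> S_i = -7.59*1.26^i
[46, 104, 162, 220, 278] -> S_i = 46 + 58*i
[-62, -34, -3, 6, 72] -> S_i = Random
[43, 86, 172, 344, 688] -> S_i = 43*2^i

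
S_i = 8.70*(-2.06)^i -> [8.7, -17.92, 36.92, -76.05, 156.67]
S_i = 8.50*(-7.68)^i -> [8.5, -65.28, 501.35, -3850.37, 29570.85]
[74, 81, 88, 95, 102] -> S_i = 74 + 7*i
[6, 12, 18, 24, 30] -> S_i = 6 + 6*i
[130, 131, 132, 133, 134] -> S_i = 130 + 1*i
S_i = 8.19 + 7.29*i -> [8.19, 15.48, 22.77, 30.06, 37.35]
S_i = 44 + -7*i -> [44, 37, 30, 23, 16]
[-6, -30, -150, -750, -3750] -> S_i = -6*5^i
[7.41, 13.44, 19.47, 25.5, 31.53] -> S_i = 7.41 + 6.03*i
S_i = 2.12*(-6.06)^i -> [2.12, -12.85, 77.85, -471.8, 2859.08]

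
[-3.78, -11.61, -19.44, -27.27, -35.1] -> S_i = -3.78 + -7.83*i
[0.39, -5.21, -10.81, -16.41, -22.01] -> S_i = 0.39 + -5.60*i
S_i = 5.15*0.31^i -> [5.15, 1.6, 0.49, 0.15, 0.05]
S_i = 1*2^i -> [1, 2, 4, 8, 16]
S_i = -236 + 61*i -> [-236, -175, -114, -53, 8]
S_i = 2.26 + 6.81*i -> [2.26, 9.07, 15.88, 22.69, 29.5]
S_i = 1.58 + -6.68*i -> [1.58, -5.1, -11.78, -18.46, -25.14]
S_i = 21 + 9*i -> [21, 30, 39, 48, 57]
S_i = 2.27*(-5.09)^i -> [2.27, -11.55, 58.81, -299.35, 1523.69]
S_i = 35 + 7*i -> [35, 42, 49, 56, 63]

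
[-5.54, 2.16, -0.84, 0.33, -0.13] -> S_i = -5.54*(-0.39)^i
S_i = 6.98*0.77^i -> [6.98, 5.37, 4.14, 3.19, 2.45]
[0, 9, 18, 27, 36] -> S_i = 0 + 9*i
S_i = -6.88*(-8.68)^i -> [-6.88, 59.72, -518.36, 4499.33, -39054.16]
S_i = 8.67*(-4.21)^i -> [8.67, -36.5, 153.67, -646.94, 2723.63]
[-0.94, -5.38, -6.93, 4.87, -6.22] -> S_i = Random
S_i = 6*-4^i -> [6, -24, 96, -384, 1536]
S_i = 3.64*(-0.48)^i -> [3.64, -1.75, 0.84, -0.4, 0.19]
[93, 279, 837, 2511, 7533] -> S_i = 93*3^i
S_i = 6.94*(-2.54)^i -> [6.94, -17.63, 44.77, -113.73, 288.86]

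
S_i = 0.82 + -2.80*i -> [0.82, -1.98, -4.78, -7.58, -10.38]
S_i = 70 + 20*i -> [70, 90, 110, 130, 150]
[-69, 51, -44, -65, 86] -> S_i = Random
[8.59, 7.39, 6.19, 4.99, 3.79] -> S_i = 8.59 + -1.20*i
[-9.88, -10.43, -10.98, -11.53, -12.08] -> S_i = -9.88 + -0.55*i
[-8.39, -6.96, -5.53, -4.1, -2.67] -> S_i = -8.39 + 1.43*i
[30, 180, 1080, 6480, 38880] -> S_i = 30*6^i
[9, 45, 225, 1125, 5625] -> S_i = 9*5^i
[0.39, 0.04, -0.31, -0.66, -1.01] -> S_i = 0.39 + -0.35*i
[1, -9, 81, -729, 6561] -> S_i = 1*-9^i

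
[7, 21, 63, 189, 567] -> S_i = 7*3^i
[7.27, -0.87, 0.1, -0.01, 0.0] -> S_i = 7.27*(-0.12)^i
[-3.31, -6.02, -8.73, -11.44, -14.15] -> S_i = -3.31 + -2.71*i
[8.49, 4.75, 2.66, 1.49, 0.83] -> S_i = 8.49*0.56^i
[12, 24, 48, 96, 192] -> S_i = 12*2^i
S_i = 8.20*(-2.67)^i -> [8.2, -21.89, 58.46, -156.08, 416.73]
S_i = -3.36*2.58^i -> [-3.36, -8.67, -22.37, -57.7, -148.87]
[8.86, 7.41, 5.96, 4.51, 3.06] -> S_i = 8.86 + -1.45*i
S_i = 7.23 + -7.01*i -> [7.23, 0.22, -6.79, -13.8, -20.81]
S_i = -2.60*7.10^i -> [-2.6, -18.46, -131.07, -930.57, -6607.04]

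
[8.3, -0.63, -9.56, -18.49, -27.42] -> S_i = 8.30 + -8.93*i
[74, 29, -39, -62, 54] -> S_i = Random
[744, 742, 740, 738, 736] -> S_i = 744 + -2*i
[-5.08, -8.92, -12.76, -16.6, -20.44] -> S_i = -5.08 + -3.84*i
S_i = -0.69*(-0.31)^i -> [-0.69, 0.21, -0.07, 0.02, -0.01]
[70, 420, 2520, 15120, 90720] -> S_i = 70*6^i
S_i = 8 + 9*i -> [8, 17, 26, 35, 44]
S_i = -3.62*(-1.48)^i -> [-3.62, 5.36, -7.93, 11.74, -17.37]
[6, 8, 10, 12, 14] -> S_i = 6 + 2*i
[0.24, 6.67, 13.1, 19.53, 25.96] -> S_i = 0.24 + 6.43*i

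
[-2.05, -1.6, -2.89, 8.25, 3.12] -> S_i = Random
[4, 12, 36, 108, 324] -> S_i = 4*3^i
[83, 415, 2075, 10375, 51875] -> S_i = 83*5^i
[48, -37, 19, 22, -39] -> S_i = Random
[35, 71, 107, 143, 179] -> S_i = 35 + 36*i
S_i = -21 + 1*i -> [-21, -20, -19, -18, -17]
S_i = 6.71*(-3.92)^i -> [6.71, -26.3, 103.11, -404.19, 1584.41]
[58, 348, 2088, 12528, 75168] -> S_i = 58*6^i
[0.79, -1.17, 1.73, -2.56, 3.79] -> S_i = 0.79*(-1.48)^i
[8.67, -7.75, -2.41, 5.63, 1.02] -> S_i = Random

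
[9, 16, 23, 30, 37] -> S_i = 9 + 7*i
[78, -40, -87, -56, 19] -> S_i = Random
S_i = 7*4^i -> [7, 28, 112, 448, 1792]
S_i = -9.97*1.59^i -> [-9.97, -15.85, -25.21, -40.08, -63.72]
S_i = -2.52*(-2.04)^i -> [-2.52, 5.14, -10.49, 21.39, -43.64]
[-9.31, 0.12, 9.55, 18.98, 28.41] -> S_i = -9.31 + 9.43*i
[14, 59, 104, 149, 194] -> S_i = 14 + 45*i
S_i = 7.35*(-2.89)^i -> [7.35, -21.24, 61.39, -177.41, 512.72]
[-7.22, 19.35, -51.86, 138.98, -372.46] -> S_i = -7.22*(-2.68)^i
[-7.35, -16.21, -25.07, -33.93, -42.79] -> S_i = -7.35 + -8.86*i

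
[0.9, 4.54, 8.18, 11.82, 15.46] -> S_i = 0.90 + 3.64*i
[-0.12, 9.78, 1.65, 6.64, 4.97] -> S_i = Random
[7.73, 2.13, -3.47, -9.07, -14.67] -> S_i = 7.73 + -5.60*i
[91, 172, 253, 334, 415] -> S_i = 91 + 81*i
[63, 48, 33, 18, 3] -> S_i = 63 + -15*i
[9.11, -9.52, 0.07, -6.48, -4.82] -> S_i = Random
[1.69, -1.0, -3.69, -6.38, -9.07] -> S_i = 1.69 + -2.69*i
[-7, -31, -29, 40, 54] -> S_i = Random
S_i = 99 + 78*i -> [99, 177, 255, 333, 411]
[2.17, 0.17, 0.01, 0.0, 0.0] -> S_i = 2.17*0.08^i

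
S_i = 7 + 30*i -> [7, 37, 67, 97, 127]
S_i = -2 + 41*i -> [-2, 39, 80, 121, 162]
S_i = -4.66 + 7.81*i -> [-4.66, 3.15, 10.96, 18.77, 26.58]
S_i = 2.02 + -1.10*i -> [2.02, 0.92, -0.18, -1.28, -2.38]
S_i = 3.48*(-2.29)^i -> [3.48, -7.97, 18.25, -41.79, 95.7]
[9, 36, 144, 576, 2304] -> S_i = 9*4^i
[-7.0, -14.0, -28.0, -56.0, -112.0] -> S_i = -7.00*2.00^i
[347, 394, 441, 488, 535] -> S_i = 347 + 47*i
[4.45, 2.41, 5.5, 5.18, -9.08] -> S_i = Random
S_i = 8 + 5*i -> [8, 13, 18, 23, 28]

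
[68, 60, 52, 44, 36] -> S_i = 68 + -8*i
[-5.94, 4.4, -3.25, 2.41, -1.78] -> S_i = -5.94*(-0.74)^i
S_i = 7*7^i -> [7, 49, 343, 2401, 16807]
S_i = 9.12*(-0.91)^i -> [9.12, -8.3, 7.55, -6.87, 6.25]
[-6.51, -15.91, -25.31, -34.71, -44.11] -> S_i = -6.51 + -9.40*i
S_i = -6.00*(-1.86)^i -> [-6.0, 11.16, -20.76, 38.61, -71.81]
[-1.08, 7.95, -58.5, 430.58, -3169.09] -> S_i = -1.08*(-7.36)^i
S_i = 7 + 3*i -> [7, 10, 13, 16, 19]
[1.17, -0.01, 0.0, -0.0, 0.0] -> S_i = 1.17*(-0.01)^i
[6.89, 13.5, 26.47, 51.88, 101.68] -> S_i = 6.89*1.96^i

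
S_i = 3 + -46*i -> [3, -43, -89, -135, -181]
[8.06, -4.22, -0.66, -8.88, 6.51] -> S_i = Random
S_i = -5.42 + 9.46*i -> [-5.42, 4.04, 13.5, 22.96, 32.42]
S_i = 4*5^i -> [4, 20, 100, 500, 2500]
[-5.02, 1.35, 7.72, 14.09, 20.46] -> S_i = -5.02 + 6.37*i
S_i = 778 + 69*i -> [778, 847, 916, 985, 1054]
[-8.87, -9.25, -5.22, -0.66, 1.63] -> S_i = Random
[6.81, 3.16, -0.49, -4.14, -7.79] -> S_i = 6.81 + -3.65*i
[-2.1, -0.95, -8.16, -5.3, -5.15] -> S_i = Random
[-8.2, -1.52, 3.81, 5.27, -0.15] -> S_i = Random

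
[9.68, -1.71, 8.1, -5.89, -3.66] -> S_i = Random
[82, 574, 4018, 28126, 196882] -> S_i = 82*7^i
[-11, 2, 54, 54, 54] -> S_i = Random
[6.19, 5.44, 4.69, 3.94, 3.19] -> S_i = 6.19 + -0.75*i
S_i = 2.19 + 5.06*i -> [2.19, 7.25, 12.31, 17.37, 22.43]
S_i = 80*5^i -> [80, 400, 2000, 10000, 50000]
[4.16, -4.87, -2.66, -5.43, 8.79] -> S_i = Random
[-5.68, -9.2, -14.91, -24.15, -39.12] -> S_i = -5.68*1.62^i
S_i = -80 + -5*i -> [-80, -85, -90, -95, -100]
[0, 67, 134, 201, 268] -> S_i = 0 + 67*i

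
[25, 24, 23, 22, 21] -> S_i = 25 + -1*i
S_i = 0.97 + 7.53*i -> [0.97, 8.5, 16.03, 23.56, 31.09]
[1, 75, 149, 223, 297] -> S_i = 1 + 74*i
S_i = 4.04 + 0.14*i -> [4.04, 4.18, 4.32, 4.46, 4.6]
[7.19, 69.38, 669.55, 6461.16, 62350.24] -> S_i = 7.19*9.65^i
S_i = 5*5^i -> [5, 25, 125, 625, 3125]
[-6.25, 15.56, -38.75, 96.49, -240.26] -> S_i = -6.25*(-2.49)^i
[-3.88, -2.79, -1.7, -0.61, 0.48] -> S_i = -3.88 + 1.09*i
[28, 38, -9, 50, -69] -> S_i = Random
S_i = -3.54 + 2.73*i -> [-3.54, -0.81, 1.92, 4.65, 7.38]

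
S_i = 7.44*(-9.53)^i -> [7.44, -70.9, 675.71, -6439.49, 61368.36]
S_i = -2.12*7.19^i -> [-2.12, -15.24, -109.6, -787.99, -5665.67]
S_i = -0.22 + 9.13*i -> [-0.22, 8.91, 18.04, 27.17, 36.3]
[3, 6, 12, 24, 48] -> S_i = 3*2^i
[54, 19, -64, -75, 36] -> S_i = Random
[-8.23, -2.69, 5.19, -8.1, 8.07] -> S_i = Random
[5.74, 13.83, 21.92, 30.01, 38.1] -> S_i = 5.74 + 8.09*i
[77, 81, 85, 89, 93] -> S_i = 77 + 4*i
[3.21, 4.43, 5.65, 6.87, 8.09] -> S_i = 3.21 + 1.22*i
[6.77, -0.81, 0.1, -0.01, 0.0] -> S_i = 6.77*(-0.12)^i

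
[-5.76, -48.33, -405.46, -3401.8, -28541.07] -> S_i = -5.76*8.39^i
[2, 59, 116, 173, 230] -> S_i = 2 + 57*i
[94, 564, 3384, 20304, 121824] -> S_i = 94*6^i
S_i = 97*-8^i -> [97, -776, 6208, -49664, 397312]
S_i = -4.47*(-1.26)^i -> [-4.47, 5.63, -7.1, 8.94, -11.27]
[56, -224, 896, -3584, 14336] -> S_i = 56*-4^i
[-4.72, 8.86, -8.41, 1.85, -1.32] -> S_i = Random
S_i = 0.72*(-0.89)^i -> [0.72, -0.64, 0.57, -0.51, 0.45]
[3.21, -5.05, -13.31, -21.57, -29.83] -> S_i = 3.21 + -8.26*i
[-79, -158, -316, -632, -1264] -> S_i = -79*2^i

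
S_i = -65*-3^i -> [-65, 195, -585, 1755, -5265]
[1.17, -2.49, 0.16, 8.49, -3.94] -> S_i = Random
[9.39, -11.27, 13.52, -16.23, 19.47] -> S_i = 9.39*(-1.20)^i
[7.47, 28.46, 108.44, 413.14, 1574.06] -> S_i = 7.47*3.81^i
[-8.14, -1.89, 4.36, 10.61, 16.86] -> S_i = -8.14 + 6.25*i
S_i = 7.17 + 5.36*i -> [7.17, 12.53, 17.89, 23.25, 28.61]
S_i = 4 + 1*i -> [4, 5, 6, 7, 8]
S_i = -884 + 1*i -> [-884, -883, -882, -881, -880]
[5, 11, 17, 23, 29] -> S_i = 5 + 6*i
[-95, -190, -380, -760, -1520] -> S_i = -95*2^i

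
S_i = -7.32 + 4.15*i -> [-7.32, -3.17, 0.98, 5.13, 9.28]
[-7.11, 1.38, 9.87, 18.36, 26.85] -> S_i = -7.11 + 8.49*i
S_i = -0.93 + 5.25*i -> [-0.93, 4.32, 9.57, 14.82, 20.07]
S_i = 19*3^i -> [19, 57, 171, 513, 1539]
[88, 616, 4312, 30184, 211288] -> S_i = 88*7^i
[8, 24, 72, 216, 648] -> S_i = 8*3^i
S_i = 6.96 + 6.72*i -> [6.96, 13.68, 20.4, 27.12, 33.84]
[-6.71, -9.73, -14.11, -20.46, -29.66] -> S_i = -6.71*1.45^i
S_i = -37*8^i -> [-37, -296, -2368, -18944, -151552]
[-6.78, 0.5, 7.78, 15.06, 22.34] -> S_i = -6.78 + 7.28*i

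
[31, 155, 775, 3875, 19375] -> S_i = 31*5^i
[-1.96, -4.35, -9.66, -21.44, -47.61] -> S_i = -1.96*2.22^i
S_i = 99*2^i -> [99, 198, 396, 792, 1584]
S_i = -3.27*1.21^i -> [-3.27, -3.96, -4.79, -5.79, -7.01]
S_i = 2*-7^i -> [2, -14, 98, -686, 4802]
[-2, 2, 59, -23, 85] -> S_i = Random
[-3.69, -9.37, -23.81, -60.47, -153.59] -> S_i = -3.69*2.54^i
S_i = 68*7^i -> [68, 476, 3332, 23324, 163268]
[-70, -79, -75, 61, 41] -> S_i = Random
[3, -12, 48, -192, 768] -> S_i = 3*-4^i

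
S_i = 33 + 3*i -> [33, 36, 39, 42, 45]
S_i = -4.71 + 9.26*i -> [-4.71, 4.55, 13.81, 23.07, 32.33]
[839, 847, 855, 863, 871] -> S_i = 839 + 8*i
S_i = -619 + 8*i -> [-619, -611, -603, -595, -587]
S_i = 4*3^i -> [4, 12, 36, 108, 324]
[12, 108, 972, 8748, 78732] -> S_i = 12*9^i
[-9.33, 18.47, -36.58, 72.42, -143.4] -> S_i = -9.33*(-1.98)^i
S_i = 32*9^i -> [32, 288, 2592, 23328, 209952]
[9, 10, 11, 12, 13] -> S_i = 9 + 1*i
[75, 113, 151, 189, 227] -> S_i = 75 + 38*i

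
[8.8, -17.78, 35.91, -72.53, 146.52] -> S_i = 8.80*(-2.02)^i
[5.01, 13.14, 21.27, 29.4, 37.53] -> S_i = 5.01 + 8.13*i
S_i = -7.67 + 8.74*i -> [-7.67, 1.07, 9.81, 18.55, 27.29]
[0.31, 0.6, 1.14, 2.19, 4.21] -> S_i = 0.31*1.92^i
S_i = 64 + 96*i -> [64, 160, 256, 352, 448]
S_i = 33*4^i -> [33, 132, 528, 2112, 8448]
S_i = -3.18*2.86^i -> [-3.18, -9.09, -26.01, -74.39, -212.76]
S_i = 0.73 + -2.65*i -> [0.73, -1.92, -4.57, -7.22, -9.87]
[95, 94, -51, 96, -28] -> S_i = Random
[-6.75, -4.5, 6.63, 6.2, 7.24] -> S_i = Random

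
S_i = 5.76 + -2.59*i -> [5.76, 3.17, 0.58, -2.01, -4.6]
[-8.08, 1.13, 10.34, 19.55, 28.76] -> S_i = -8.08 + 9.21*i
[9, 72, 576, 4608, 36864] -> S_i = 9*8^i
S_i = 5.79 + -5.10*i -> [5.79, 0.69, -4.41, -9.51, -14.61]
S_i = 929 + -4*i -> [929, 925, 921, 917, 913]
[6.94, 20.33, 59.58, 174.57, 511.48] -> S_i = 6.94*2.93^i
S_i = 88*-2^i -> [88, -176, 352, -704, 1408]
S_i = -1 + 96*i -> [-1, 95, 191, 287, 383]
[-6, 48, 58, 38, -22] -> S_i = Random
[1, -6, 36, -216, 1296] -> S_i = 1*-6^i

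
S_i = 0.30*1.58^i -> [0.3, 0.47, 0.75, 1.18, 1.87]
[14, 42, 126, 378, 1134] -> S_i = 14*3^i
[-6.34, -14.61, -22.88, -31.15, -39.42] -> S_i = -6.34 + -8.27*i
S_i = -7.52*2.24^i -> [-7.52, -16.84, -37.73, -84.52, -189.33]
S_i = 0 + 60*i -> [0, 60, 120, 180, 240]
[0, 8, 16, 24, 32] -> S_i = 0 + 8*i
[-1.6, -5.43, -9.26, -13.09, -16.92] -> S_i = -1.60 + -3.83*i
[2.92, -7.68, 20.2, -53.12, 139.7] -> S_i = 2.92*(-2.63)^i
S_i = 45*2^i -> [45, 90, 180, 360, 720]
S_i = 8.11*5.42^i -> [8.11, 43.96, 238.24, 1291.27, 6998.71]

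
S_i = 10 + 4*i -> [10, 14, 18, 22, 26]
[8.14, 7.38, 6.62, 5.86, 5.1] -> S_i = 8.14 + -0.76*i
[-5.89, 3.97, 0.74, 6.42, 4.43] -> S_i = Random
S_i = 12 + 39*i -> [12, 51, 90, 129, 168]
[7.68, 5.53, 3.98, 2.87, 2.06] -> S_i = 7.68*0.72^i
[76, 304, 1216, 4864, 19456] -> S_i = 76*4^i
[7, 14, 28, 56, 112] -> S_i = 7*2^i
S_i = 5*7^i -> [5, 35, 245, 1715, 12005]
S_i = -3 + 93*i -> [-3, 90, 183, 276, 369]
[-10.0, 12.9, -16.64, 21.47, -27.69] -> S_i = -10.00*(-1.29)^i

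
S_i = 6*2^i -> [6, 12, 24, 48, 96]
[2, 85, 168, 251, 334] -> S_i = 2 + 83*i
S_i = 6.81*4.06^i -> [6.81, 27.65, 112.25, 455.75, 1850.34]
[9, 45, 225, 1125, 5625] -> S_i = 9*5^i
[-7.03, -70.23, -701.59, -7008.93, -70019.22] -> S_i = -7.03*9.99^i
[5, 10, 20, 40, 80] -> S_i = 5*2^i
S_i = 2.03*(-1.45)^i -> [2.03, -2.94, 4.27, -6.19, 8.97]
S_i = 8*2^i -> [8, 16, 32, 64, 128]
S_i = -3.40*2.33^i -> [-3.4, -7.92, -18.46, -43.01, -100.21]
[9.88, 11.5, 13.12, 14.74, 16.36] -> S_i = 9.88 + 1.62*i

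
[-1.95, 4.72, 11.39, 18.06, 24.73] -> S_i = -1.95 + 6.67*i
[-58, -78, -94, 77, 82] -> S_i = Random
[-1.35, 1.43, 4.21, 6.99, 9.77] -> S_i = -1.35 + 2.78*i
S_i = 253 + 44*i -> [253, 297, 341, 385, 429]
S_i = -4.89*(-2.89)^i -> [-4.89, 14.13, -40.84, 118.03, -341.11]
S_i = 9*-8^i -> [9, -72, 576, -4608, 36864]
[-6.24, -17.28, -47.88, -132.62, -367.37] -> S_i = -6.24*2.77^i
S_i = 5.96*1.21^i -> [5.96, 7.21, 8.73, 10.56, 12.78]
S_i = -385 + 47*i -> [-385, -338, -291, -244, -197]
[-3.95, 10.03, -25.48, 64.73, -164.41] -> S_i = -3.95*(-2.54)^i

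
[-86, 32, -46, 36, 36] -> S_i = Random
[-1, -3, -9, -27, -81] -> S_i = -1*3^i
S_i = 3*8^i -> [3, 24, 192, 1536, 12288]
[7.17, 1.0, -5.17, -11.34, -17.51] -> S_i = 7.17 + -6.17*i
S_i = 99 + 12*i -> [99, 111, 123, 135, 147]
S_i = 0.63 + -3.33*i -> [0.63, -2.7, -6.03, -9.36, -12.69]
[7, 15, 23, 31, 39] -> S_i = 7 + 8*i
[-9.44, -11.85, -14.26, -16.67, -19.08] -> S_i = -9.44 + -2.41*i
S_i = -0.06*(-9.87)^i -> [-0.06, 0.59, -5.85, 57.69, -569.4]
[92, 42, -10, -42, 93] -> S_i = Random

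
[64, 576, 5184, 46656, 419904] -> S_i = 64*9^i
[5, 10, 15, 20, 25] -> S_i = 5 + 5*i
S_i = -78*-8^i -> [-78, 624, -4992, 39936, -319488]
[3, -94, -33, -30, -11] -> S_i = Random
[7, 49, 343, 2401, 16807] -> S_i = 7*7^i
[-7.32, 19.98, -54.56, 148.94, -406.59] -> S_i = -7.32*(-2.73)^i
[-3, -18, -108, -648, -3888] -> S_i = -3*6^i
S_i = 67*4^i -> [67, 268, 1072, 4288, 17152]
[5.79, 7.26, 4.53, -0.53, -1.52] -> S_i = Random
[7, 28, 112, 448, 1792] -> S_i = 7*4^i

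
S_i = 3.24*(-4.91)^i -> [3.24, -15.91, 78.11, -383.52, 1883.09]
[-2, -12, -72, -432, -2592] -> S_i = -2*6^i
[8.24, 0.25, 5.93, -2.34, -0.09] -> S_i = Random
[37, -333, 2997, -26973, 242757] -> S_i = 37*-9^i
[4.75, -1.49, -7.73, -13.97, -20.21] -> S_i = 4.75 + -6.24*i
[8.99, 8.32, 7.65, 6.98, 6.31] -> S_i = 8.99 + -0.67*i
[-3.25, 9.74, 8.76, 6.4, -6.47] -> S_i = Random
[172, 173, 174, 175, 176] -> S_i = 172 + 1*i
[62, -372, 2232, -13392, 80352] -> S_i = 62*-6^i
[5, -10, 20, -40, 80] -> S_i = 5*-2^i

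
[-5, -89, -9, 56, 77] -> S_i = Random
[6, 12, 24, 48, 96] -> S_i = 6*2^i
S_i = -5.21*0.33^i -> [-5.21, -1.72, -0.57, -0.19, -0.06]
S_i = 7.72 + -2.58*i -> [7.72, 5.14, 2.56, -0.02, -2.6]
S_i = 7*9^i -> [7, 63, 567, 5103, 45927]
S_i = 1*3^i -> [1, 3, 9, 27, 81]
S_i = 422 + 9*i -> [422, 431, 440, 449, 458]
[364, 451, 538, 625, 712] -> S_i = 364 + 87*i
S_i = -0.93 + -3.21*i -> [-0.93, -4.14, -7.35, -10.56, -13.77]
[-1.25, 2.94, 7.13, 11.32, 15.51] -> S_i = -1.25 + 4.19*i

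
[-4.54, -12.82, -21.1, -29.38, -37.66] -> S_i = -4.54 + -8.28*i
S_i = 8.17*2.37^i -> [8.17, 19.36, 45.89, 108.76, 257.76]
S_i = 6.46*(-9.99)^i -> [6.46, -64.54, 644.71, -6440.64, 64341.99]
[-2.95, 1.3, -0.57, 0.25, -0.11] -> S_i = -2.95*(-0.44)^i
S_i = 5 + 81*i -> [5, 86, 167, 248, 329]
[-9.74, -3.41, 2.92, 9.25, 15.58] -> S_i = -9.74 + 6.33*i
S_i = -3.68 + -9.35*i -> [-3.68, -13.03, -22.38, -31.73, -41.08]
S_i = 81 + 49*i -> [81, 130, 179, 228, 277]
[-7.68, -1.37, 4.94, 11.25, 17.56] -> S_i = -7.68 + 6.31*i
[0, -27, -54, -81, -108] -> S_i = 0 + -27*i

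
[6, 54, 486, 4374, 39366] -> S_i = 6*9^i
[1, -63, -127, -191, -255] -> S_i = 1 + -64*i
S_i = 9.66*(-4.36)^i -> [9.66, -42.12, 183.63, -800.64, 3490.78]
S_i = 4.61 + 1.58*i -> [4.61, 6.19, 7.77, 9.35, 10.93]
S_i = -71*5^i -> [-71, -355, -1775, -8875, -44375]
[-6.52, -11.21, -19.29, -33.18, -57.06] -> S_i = -6.52*1.72^i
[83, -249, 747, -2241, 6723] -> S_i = 83*-3^i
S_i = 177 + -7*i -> [177, 170, 163, 156, 149]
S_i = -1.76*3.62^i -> [-1.76, -6.37, -23.06, -83.49, -302.24]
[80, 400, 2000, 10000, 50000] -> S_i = 80*5^i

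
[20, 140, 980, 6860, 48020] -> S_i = 20*7^i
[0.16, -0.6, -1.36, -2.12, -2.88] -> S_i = 0.16 + -0.76*i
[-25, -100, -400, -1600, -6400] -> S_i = -25*4^i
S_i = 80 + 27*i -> [80, 107, 134, 161, 188]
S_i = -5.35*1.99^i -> [-5.35, -10.65, -21.19, -42.16, -83.9]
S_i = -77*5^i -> [-77, -385, -1925, -9625, -48125]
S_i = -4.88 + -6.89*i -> [-4.88, -11.77, -18.66, -25.55, -32.44]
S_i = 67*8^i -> [67, 536, 4288, 34304, 274432]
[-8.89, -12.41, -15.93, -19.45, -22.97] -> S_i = -8.89 + -3.52*i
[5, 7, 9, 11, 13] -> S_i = 5 + 2*i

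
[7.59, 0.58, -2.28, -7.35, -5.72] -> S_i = Random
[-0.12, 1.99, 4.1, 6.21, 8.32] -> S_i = -0.12 + 2.11*i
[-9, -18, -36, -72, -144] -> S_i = -9*2^i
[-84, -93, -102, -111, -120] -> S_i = -84 + -9*i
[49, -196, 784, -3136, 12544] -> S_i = 49*-4^i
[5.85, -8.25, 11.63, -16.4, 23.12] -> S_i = 5.85*(-1.41)^i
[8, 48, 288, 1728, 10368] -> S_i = 8*6^i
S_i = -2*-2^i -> [-2, 4, -8, 16, -32]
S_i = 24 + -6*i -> [24, 18, 12, 6, 0]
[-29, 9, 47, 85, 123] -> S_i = -29 + 38*i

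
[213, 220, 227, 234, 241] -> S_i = 213 + 7*i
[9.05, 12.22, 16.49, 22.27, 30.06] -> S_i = 9.05*1.35^i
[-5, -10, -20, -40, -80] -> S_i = -5*2^i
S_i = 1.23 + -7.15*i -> [1.23, -5.92, -13.07, -20.22, -27.37]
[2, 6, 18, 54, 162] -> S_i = 2*3^i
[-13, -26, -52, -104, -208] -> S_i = -13*2^i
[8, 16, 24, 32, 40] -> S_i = 8 + 8*i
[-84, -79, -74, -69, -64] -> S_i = -84 + 5*i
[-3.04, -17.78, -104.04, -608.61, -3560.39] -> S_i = -3.04*5.85^i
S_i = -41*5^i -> [-41, -205, -1025, -5125, -25625]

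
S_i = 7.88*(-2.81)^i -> [7.88, -22.14, 62.22, -174.84, 491.31]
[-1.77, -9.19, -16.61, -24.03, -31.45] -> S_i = -1.77 + -7.42*i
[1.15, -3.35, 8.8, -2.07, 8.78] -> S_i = Random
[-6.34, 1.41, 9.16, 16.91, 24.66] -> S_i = -6.34 + 7.75*i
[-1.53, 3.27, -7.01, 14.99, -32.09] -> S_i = -1.53*(-2.14)^i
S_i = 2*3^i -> [2, 6, 18, 54, 162]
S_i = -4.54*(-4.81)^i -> [-4.54, 21.84, -105.04, 505.23, -2430.17]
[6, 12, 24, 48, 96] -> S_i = 6*2^i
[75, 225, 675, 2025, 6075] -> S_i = 75*3^i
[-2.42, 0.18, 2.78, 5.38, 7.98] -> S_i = -2.42 + 2.60*i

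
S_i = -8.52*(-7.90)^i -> [-8.52, 67.31, -531.73, 4200.69, -33185.47]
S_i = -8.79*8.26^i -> [-8.79, -72.61, -599.72, -4953.69, -40917.5]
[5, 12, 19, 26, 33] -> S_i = 5 + 7*i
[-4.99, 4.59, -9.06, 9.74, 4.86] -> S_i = Random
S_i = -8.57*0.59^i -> [-8.57, -5.06, -2.98, -1.76, -1.04]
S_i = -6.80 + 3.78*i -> [-6.8, -3.02, 0.76, 4.54, 8.32]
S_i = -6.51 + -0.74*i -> [-6.51, -7.25, -7.99, -8.73, -9.47]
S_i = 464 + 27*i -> [464, 491, 518, 545, 572]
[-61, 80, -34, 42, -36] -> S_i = Random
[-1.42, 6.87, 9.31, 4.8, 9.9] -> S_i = Random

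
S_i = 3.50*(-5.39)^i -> [3.5, -18.86, 101.68, -548.07, 2954.09]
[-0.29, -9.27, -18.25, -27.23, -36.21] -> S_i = -0.29 + -8.98*i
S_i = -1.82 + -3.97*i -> [-1.82, -5.79, -9.76, -13.73, -17.7]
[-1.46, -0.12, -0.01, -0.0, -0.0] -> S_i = -1.46*0.08^i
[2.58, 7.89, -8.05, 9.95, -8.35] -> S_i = Random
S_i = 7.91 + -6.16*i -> [7.91, 1.75, -4.41, -10.57, -16.73]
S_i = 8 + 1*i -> [8, 9, 10, 11, 12]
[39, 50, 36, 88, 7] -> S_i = Random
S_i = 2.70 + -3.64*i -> [2.7, -0.94, -4.58, -8.22, -11.86]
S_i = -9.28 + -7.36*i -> [-9.28, -16.64, -24.0, -31.36, -38.72]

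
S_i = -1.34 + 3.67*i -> [-1.34, 2.33, 6.0, 9.67, 13.34]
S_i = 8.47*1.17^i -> [8.47, 9.91, 11.59, 13.57, 15.87]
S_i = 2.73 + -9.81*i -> [2.73, -7.08, -16.89, -26.7, -36.51]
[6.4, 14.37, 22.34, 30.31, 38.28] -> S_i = 6.40 + 7.97*i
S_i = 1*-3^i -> [1, -3, 9, -27, 81]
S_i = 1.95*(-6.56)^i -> [1.95, -12.79, 83.92, -550.49, 3611.19]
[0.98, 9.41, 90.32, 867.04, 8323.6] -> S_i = 0.98*9.60^i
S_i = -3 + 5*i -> [-3, 2, 7, 12, 17]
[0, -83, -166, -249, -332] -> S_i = 0 + -83*i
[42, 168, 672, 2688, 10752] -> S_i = 42*4^i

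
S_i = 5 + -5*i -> [5, 0, -5, -10, -15]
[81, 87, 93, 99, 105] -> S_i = 81 + 6*i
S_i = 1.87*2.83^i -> [1.87, 5.29, 14.98, 42.38, 119.95]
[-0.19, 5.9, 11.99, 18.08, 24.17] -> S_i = -0.19 + 6.09*i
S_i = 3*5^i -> [3, 15, 75, 375, 1875]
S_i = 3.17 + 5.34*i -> [3.17, 8.51, 13.85, 19.19, 24.53]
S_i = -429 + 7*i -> [-429, -422, -415, -408, -401]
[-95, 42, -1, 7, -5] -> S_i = Random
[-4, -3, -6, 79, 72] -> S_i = Random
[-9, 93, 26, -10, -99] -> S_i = Random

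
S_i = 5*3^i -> [5, 15, 45, 135, 405]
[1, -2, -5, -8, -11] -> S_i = 1 + -3*i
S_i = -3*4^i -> [-3, -12, -48, -192, -768]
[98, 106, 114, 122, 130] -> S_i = 98 + 8*i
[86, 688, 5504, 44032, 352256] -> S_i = 86*8^i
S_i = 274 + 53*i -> [274, 327, 380, 433, 486]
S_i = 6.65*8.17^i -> [6.65, 54.33, 443.88, 3626.5, 29628.51]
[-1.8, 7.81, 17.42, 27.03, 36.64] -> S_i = -1.80 + 9.61*i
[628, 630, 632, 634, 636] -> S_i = 628 + 2*i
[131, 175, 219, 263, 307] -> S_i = 131 + 44*i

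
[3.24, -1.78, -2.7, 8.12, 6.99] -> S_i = Random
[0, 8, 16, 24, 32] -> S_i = 0 + 8*i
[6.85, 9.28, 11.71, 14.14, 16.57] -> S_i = 6.85 + 2.43*i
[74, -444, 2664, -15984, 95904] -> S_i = 74*-6^i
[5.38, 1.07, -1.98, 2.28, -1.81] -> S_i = Random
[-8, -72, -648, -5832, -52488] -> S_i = -8*9^i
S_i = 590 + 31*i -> [590, 621, 652, 683, 714]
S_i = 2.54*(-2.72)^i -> [2.54, -6.91, 18.79, -51.11, 139.03]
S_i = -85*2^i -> [-85, -170, -340, -680, -1360]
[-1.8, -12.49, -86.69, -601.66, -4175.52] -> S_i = -1.80*6.94^i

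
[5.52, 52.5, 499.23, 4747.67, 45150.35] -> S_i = 5.52*9.51^i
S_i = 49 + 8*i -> [49, 57, 65, 73, 81]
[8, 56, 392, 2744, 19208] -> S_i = 8*7^i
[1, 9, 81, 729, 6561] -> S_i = 1*9^i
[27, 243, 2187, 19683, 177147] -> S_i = 27*9^i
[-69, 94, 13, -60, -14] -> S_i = Random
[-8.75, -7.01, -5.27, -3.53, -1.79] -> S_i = -8.75 + 1.74*i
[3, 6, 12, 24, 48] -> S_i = 3*2^i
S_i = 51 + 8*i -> [51, 59, 67, 75, 83]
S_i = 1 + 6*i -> [1, 7, 13, 19, 25]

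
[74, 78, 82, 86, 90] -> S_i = 74 + 4*i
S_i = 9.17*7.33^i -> [9.17, 67.22, 492.69, 3611.45, 26471.91]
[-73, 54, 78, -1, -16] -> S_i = Random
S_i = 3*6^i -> [3, 18, 108, 648, 3888]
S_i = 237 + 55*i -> [237, 292, 347, 402, 457]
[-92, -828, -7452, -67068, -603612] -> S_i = -92*9^i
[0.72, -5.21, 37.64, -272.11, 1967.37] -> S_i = 0.72*(-7.23)^i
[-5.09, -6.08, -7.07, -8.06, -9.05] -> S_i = -5.09 + -0.99*i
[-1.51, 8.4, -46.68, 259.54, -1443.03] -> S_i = -1.51*(-5.56)^i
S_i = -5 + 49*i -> [-5, 44, 93, 142, 191]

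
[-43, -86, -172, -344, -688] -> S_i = -43*2^i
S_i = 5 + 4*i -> [5, 9, 13, 17, 21]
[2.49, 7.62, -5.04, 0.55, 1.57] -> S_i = Random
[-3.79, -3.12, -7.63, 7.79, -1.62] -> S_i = Random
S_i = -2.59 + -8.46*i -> [-2.59, -11.05, -19.51, -27.97, -36.43]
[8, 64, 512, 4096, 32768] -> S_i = 8*8^i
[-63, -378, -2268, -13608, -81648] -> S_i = -63*6^i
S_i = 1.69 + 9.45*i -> [1.69, 11.14, 20.59, 30.04, 39.49]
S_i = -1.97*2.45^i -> [-1.97, -4.83, -11.82, -28.97, -70.98]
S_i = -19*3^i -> [-19, -57, -171, -513, -1539]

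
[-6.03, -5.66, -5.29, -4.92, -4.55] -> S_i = -6.03 + 0.37*i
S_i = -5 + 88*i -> [-5, 83, 171, 259, 347]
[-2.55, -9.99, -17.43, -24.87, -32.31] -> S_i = -2.55 + -7.44*i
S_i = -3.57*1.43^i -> [-3.57, -5.11, -7.3, -10.44, -14.93]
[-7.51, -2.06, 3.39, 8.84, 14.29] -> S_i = -7.51 + 5.45*i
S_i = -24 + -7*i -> [-24, -31, -38, -45, -52]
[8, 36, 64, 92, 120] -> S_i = 8 + 28*i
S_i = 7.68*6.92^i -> [7.68, 53.15, 367.77, 2544.95, 17611.06]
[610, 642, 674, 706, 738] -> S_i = 610 + 32*i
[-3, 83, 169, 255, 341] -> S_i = -3 + 86*i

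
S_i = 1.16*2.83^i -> [1.16, 3.28, 9.29, 26.29, 74.41]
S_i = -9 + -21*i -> [-9, -30, -51, -72, -93]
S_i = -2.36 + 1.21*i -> [-2.36, -1.15, 0.06, 1.27, 2.48]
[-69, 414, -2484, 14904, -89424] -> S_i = -69*-6^i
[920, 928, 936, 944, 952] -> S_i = 920 + 8*i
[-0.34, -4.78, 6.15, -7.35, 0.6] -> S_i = Random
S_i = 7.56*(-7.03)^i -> [7.56, -53.15, 373.62, -2626.56, 18464.74]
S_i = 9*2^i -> [9, 18, 36, 72, 144]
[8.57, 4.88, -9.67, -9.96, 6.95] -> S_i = Random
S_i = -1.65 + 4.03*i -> [-1.65, 2.38, 6.41, 10.44, 14.47]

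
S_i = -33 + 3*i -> [-33, -30, -27, -24, -21]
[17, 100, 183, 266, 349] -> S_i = 17 + 83*i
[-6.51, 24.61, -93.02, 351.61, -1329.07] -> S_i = -6.51*(-3.78)^i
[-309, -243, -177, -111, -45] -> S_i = -309 + 66*i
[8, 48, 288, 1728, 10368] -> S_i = 8*6^i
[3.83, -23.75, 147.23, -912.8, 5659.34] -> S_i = 3.83*(-6.20)^i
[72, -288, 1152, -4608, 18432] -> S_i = 72*-4^i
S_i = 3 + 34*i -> [3, 37, 71, 105, 139]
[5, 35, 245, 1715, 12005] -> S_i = 5*7^i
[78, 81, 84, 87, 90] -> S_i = 78 + 3*i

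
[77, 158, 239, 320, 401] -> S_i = 77 + 81*i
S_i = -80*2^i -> [-80, -160, -320, -640, -1280]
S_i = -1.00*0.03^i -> [-1.0, -0.03, -0.0, -0.0, -0.0]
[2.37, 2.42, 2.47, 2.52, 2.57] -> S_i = 2.37*1.02^i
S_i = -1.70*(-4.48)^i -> [-1.7, 7.62, -34.12, 152.86, -684.8]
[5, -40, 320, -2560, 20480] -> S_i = 5*-8^i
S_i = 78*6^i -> [78, 468, 2808, 16848, 101088]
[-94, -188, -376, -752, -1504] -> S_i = -94*2^i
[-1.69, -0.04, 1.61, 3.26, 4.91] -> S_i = -1.69 + 1.65*i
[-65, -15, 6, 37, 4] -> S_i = Random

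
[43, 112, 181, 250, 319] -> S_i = 43 + 69*i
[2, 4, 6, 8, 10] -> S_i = 2 + 2*i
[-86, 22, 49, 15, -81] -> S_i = Random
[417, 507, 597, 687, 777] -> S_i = 417 + 90*i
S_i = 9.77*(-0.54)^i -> [9.77, -5.28, 2.85, -1.54, 0.83]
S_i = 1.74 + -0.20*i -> [1.74, 1.54, 1.34, 1.14, 0.94]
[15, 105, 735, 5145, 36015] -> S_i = 15*7^i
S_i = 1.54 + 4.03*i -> [1.54, 5.57, 9.6, 13.63, 17.66]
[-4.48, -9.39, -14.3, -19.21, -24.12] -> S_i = -4.48 + -4.91*i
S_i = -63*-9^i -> [-63, 567, -5103, 45927, -413343]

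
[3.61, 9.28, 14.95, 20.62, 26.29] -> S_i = 3.61 + 5.67*i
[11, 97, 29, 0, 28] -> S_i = Random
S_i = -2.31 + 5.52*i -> [-2.31, 3.21, 8.73, 14.25, 19.77]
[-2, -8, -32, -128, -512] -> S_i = -2*4^i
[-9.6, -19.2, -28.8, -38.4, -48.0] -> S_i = -9.60 + -9.60*i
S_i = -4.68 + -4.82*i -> [-4.68, -9.5, -14.32, -19.14, -23.96]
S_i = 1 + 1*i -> [1, 2, 3, 4, 5]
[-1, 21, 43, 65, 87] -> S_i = -1 + 22*i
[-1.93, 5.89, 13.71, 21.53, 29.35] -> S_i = -1.93 + 7.82*i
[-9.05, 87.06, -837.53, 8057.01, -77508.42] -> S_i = -9.05*(-9.62)^i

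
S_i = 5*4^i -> [5, 20, 80, 320, 1280]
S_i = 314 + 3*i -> [314, 317, 320, 323, 326]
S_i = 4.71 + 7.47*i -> [4.71, 12.18, 19.65, 27.12, 34.59]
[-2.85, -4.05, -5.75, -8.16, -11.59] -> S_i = -2.85*1.42^i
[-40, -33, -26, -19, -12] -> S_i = -40 + 7*i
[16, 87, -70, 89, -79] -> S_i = Random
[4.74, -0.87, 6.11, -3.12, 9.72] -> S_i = Random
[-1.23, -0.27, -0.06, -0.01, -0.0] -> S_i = -1.23*0.22^i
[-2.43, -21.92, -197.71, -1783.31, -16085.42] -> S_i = -2.43*9.02^i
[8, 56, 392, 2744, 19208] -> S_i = 8*7^i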